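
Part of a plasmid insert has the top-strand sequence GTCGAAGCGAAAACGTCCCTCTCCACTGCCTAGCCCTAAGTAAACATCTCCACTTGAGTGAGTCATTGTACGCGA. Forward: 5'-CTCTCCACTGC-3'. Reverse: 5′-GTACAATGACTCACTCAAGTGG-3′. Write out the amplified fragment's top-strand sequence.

5'-CTCTCCACTGCCTAGCCCTAAGTAAACATCTCCACTTGAGTGAGTCATTGTAC-3'

The forward primer matches the template at positions 19–29.
Taking the reverse complement of GTACAATGACTCACTCAAGTGG gives CCACTTGAGTGAGTCATTGTAC, found at positions 50–71 on the template; the primer anneals here to the top strand with its 3' end pointing upstream.
The product is the template from position 19 through 71 (53 bp).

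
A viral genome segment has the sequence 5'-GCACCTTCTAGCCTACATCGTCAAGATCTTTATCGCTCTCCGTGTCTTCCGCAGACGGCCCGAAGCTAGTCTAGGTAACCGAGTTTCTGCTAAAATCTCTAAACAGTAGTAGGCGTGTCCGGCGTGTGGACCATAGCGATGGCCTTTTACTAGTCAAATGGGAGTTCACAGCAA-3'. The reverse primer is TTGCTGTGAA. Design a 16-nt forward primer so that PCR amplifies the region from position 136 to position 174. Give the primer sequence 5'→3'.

5'-GCGATGGCCTTTTACT-3'

The reverse primer's reverse complement TTCACAGCAA matches the template at positions 165–174; the product starts at position 136.
The forward primer is identical to the top strand over positions 136–151: GCGATGGCCTTTTACT.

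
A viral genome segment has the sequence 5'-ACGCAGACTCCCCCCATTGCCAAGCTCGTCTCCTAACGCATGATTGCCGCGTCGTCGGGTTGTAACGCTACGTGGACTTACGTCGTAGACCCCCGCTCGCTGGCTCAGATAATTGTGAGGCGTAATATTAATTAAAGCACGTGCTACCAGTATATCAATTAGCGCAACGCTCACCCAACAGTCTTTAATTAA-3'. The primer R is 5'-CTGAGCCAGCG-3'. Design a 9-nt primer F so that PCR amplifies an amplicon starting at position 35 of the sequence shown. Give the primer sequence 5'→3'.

The reverse primer's reverse complement CGCTGGCTCAG matches the template at positions 98–108; the product starts at position 35.
The forward primer is identical to the top strand over positions 35–43: AACGCATGA.

5'-AACGCATGA-3'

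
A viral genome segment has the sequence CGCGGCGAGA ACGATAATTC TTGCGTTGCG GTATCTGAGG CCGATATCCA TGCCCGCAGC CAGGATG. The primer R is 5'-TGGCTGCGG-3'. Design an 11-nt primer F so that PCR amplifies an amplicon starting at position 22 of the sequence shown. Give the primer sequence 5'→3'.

5'-TGCGTTGCGGT-3'

The reverse primer's reverse complement CCGCAGCCA matches the template at positions 54–62; the product starts at position 22.
The forward primer is identical to the top strand over positions 22–32: TGCGTTGCGGT.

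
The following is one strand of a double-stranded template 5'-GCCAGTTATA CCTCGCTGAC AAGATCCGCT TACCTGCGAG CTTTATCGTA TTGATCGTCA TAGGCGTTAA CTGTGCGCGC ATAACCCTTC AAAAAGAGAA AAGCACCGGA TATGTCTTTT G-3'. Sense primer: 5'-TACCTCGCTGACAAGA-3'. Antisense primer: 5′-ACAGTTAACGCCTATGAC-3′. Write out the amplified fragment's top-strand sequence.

5'-TACCTCGCTGACAAGATCCGCTTACCTGCGAGCTTTATCGTATTGATCGTCATAGGCGTTAACTGT-3'

The forward primer matches the template at positions 9–24.
The reverse primer's reverse complement is GTCATAGGCGTTAACTGT, which matches the template at positions 57–74.
The product is the template from position 9 through 74 (66 bp).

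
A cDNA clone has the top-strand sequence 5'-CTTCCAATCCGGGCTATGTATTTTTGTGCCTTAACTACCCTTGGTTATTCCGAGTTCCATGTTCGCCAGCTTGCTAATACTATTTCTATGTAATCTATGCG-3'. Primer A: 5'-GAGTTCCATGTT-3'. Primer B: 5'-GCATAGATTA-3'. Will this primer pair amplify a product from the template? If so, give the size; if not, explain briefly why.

Primer A (GAGTTCCATGTT) matches the top strand at positions 52–63; it acts as a forward primer.
Primer B's reverse complement is TAATCTATGC, matching the top strand at positions 91–100; it acts as a reverse primer.
The 3' ends face each other across positions 52–100, giving a 49 bp product.

Yes — a 49 bp product.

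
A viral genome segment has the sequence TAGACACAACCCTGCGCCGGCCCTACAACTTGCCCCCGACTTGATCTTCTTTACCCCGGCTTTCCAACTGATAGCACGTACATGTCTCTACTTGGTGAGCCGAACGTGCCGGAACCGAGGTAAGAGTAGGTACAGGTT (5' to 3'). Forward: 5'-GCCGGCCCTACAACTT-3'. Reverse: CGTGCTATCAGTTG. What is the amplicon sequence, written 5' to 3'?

Scanning the template, GCCGGCCCTACAACTT occurs at positions 16–31; this primer anneals to the bottom strand there with its 3' end pointing downstream.
Taking the reverse complement of CGTGCTATCAGTTG gives CAACTGATAGCACG, found at positions 65–78 on the template; the primer anneals here to the top strand with its 3' end pointing upstream.
The product is the template from position 16 through 78 (63 bp).

5'-GCCGGCCCTACAACTTGCCCCCGACTTGATCTTCTTTACCCCGGCTTTCCAACTGATAGCACG-3'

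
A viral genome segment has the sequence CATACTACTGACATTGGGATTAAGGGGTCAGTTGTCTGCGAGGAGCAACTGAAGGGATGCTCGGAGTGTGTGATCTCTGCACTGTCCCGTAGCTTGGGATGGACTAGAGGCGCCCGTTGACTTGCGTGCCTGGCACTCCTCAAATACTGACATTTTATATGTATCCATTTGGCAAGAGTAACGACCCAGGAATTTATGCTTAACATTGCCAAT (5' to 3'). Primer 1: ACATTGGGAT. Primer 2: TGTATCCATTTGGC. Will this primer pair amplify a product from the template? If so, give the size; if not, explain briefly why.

No product — both primers anneal to the same strand and extend in the same direction.

Primer 1 (ACATTGGGAT) matches the top strand at positions 11–20 (3' end points downstream).
Primer 2 (TGTATCCATTTGGC) also matches the top strand directly, at positions 160–173 — its reverse complement GCCAAATGGATACA is not present.
Both primers anneal to the bottom strand with 3' ends pointing the same way, so neither can prime synthesis back toward the other.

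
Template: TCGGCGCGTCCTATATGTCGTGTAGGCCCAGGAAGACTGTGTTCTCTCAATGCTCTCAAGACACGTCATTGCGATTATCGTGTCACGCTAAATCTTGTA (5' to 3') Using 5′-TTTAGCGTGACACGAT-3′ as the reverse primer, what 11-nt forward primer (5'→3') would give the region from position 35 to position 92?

5'-GACTGTGTTCT-3'

The reverse primer's reverse complement ATCGTGTCACGCTAAA matches the template at positions 77–92; the product starts at position 35.
The forward primer is identical to the top strand over positions 35–45: GACTGTGTTCT.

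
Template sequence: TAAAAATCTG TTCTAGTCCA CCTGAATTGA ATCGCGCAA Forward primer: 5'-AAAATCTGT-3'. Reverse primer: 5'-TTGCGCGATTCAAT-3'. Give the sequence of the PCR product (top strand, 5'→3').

Forward primer AAAATCTGT is found on the top strand at positions 3–11.
The reverse primer's reverse complement is ATTGAATCGCGCAA, which matches the template at positions 26–39.
The product is the template from position 3 through 39 (37 bp).

5'-AAAATCTGTTCTAGTCCACCTGAATTGAATCGCGCAA-3'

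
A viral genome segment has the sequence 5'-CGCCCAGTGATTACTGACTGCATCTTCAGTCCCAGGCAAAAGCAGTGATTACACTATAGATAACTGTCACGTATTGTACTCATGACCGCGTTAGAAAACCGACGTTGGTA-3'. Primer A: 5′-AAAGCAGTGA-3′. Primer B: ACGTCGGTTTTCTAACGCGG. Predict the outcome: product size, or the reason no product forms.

Primer A (AAAGCAGTGA) matches the top strand at positions 39–48; it acts as a forward primer.
Primer B's reverse complement is CCGCGTTAGAAAACCGACGT, matching the top strand at positions 86–105; it acts as a reverse primer.
The 3' ends face each other across positions 39–105, giving a 67 bp product.

Yes — a 67 bp product.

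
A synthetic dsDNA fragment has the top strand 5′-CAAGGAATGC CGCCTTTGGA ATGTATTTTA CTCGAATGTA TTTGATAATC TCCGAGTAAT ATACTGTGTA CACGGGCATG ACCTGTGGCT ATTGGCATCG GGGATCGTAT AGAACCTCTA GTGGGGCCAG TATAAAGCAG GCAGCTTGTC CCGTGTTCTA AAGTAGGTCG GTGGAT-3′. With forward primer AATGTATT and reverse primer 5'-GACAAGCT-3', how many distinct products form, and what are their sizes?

Two products: 131 bp, 116 bp

The forward primer AATGTATT matches the top strand at positions 20–27, 35–42.
The reverse primer's reverse complement is AGCTTGTC, matching at positions 143–150.
Each forward site pairs with the reverse site to give a product ending at position 150: sizes 131, 116 bp.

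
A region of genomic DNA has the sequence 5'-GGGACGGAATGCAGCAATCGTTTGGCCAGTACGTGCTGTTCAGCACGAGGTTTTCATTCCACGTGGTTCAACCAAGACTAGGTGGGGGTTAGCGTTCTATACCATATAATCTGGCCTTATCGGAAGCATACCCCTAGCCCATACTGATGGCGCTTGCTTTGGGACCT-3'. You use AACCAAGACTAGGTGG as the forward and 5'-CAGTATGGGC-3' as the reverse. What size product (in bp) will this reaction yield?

77 bp

Scanning the template, AACCAAGACTAGGTGG occurs at positions 70–85; this primer anneals to the bottom strand there with its 3' end pointing downstream.
The reverse primer's reverse complement is GCCCATACTG, which matches the template at positions 137–146.
Product length = (reverse-primer end) − (forward-primer start) + 1 = 146 − 70 + 1 = 77 bp.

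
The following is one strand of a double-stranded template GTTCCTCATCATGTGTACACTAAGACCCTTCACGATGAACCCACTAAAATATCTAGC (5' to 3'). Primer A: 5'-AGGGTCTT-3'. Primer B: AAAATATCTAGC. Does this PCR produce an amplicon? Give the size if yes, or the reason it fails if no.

No product — the primers' 3' ends point away from each other.

Primer A (AGGGTCTT) has reverse complement AAGACCCT, which matches the top strand at positions 22–29; primer A anneals to the top strand there with its 3' end pointing upstream toward position 22.
Primer B (AAAATATCTAGC) matches the top strand directly at positions 46–57; it anneals to the bottom strand with its 3' end pointing downstream toward position 57.
The 3' ends diverge (primer A extends toward position 1, primer B toward position 57), so the primers never converge on a shared product.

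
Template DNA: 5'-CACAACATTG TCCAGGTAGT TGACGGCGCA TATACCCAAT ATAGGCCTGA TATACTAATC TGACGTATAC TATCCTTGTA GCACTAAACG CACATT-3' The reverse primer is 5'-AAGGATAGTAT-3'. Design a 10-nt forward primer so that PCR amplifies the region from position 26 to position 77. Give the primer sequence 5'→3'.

The reverse primer's reverse complement ATACTATCCTT matches the template at positions 67–77; the product starts at position 26.
The forward primer is identical to the top strand over positions 26–35: GCGCATATAC.

5'-GCGCATATAC-3'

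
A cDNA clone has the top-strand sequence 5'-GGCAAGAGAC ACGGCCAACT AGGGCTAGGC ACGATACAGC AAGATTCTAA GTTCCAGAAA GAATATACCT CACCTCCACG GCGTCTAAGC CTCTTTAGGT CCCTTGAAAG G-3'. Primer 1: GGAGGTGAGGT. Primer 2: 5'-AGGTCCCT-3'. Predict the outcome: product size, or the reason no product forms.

Primer 1 (GGAGGTGAGGT) has reverse complement ACCTCACCTCC, which matches the top strand at positions 67–77; primer 1 anneals to the top strand there with its 3' end pointing upstream toward position 67.
Primer 2 (AGGTCCCT) matches the top strand directly at positions 97–104; it anneals to the bottom strand with its 3' end pointing downstream toward position 104.
The 3' ends diverge (primer 1 extends toward position 1, primer 2 toward position 111), so the primers never converge on a shared product.

No product — the primers' 3' ends point away from each other.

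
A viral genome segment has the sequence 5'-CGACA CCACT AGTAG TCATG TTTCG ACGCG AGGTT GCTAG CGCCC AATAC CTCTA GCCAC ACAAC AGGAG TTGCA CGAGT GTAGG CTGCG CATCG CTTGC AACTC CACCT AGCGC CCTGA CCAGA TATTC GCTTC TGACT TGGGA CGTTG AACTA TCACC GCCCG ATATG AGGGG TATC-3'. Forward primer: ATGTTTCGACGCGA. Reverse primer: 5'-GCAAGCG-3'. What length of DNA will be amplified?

83 bp

Scanning the template, ATGTTTCGACGCGA occurs at positions 18–31; this primer anneals to the bottom strand there with its 3' end pointing downstream.
Reverse complement of the reverse primer: CGCTTGC. This occurs on the top strand at positions 94–100.
Product length = (reverse-primer end) − (forward-primer start) + 1 = 100 − 18 + 1 = 83 bp.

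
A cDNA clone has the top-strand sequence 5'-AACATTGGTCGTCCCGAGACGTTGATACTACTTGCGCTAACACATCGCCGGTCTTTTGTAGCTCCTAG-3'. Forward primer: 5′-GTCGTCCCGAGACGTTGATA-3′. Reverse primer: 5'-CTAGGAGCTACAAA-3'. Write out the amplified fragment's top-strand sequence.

5'-GTCGTCCCGAGACGTTGATACTACTTGCGCTAACACATCGCCGGTCTTTTGTAGCTCCTAG-3'

Scanning the template, GTCGTCCCGAGACGTTGATA occurs at positions 8–27; this primer anneals to the bottom strand there with its 3' end pointing downstream.
Taking the reverse complement of CTAGGAGCTACAAA gives TTTGTAGCTCCTAG, found at positions 55–68 on the template; the primer anneals here to the top strand with its 3' end pointing upstream.
The product is the template from position 8 through 68 (61 bp).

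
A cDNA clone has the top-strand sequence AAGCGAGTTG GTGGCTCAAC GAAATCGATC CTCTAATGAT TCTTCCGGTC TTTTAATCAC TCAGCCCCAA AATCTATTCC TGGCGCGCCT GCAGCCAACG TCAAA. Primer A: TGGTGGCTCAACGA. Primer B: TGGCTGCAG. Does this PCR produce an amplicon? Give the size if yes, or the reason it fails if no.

Primer A (TGGTGGCTCAACGA) matches the top strand at positions 9–22; it acts as a forward primer.
Primer B's reverse complement is CTGCAGCCA, matching the top strand at positions 89–97; it acts as a reverse primer.
The 3' ends face each other across positions 9–97, giving an 89 bp product.

Yes — an 89 bp product.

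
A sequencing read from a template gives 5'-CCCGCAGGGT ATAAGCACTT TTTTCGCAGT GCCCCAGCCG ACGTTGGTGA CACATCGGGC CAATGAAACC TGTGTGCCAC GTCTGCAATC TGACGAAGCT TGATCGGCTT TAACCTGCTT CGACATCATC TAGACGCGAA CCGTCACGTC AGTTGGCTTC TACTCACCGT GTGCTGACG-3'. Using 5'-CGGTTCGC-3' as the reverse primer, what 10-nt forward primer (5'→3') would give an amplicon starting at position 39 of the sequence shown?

The reverse primer's reverse complement GCGAACCG matches the template at positions 136–143; the product starts at position 39.
The forward primer is identical to the top strand over positions 39–48: CGACGTTGGT.

5'-CGACGTTGGT-3'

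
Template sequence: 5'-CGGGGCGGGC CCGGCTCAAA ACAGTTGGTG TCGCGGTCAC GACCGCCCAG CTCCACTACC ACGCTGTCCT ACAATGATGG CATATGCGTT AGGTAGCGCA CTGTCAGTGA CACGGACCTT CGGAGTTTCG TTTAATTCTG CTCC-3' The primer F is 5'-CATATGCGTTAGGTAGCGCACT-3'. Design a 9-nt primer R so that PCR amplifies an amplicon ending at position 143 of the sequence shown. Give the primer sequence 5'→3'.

5'-GAGCAGAAT-3'

The forward primer binds at positions 81–102; the product's 3' end on the top strand is position 143.
The reverse primer anneals to the top strand over positions 135–143, i.e. to ATTCTGCTC.
Its sequence written 5'→3' is the reverse complement: GAGCAGAAT.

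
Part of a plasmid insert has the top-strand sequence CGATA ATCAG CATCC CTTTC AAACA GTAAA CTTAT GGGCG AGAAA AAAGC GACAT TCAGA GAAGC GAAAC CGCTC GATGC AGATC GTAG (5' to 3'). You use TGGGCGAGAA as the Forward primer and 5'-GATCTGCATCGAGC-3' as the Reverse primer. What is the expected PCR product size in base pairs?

51 bp

Scanning the template, TGGGCGAGAA occurs at positions 35–44; this primer anneals to the bottom strand there with its 3' end pointing downstream.
The reverse primer's reverse complement is GCTCGATGCAGATC, which matches the template at positions 72–85.
Product length = (reverse-primer end) − (forward-primer start) + 1 = 85 − 35 + 1 = 51 bp.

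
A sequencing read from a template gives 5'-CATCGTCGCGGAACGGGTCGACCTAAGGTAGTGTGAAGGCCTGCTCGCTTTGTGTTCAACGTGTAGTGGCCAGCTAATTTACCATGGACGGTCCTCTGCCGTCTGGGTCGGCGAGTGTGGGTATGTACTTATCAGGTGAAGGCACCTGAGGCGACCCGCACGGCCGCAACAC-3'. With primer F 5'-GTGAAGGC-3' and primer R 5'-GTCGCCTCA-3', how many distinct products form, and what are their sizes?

The forward primer GTGAAGGC matches the top strand at positions 33–40, 136–143.
The reverse primer's reverse complement is TGAGGCGAC, matching at positions 147–155.
Each forward site pairs with the reverse site to give a product ending at position 155: sizes 123, 20 bp.

Two products: 123 bp, 20 bp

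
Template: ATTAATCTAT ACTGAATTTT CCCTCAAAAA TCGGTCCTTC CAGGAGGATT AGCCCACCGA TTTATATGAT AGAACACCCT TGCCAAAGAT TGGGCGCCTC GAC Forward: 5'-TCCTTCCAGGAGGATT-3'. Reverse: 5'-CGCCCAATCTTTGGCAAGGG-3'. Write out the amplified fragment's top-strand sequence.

5'-TCCTTCCAGGAGGATTAGCCCACCGATTTATATGATAGAACACCCTTGCCAAAGATTGGGCG-3'

Scanning the template, TCCTTCCAGGAGGATT occurs at positions 35–50; this primer anneals to the bottom strand there with its 3' end pointing downstream.
The reverse primer's reverse complement is CCCTTGCCAAAGATTGGGCG, which matches the template at positions 77–96.
The product is the template from position 35 through 96 (62 bp).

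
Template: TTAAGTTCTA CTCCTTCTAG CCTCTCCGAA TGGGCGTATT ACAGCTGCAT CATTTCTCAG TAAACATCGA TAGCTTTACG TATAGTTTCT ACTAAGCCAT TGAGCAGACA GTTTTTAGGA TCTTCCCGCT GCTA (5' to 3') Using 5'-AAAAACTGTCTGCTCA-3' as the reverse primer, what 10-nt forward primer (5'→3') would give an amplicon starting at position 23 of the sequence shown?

5'-TCTCCGAATG-3'

The reverse primer's reverse complement TGAGCAGACAGTTTTT matches the template at positions 101–116; the product starts at position 23.
The forward primer is identical to the top strand over positions 23–32: TCTCCGAATG.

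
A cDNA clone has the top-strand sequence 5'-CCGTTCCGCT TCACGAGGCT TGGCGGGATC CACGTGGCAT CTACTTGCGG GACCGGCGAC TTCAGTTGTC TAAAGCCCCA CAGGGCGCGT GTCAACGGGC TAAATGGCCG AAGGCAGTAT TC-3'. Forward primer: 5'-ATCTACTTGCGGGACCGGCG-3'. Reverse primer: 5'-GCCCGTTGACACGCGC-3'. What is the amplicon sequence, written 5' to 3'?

Scanning the template, ATCTACTTGCGGGACCGGCG occurs at positions 39–58; this primer anneals to the bottom strand there with its 3' end pointing downstream.
The reverse primer's reverse complement is GCGCGTGTCAACGGGC, which matches the template at positions 85–100.
The product is the template from position 39 through 100 (62 bp).

5'-ATCTACTTGCGGGACCGGCGACTTCAGTTGTCTAAAGCCCCACAGGGCGCGTGTCAACGGGC-3'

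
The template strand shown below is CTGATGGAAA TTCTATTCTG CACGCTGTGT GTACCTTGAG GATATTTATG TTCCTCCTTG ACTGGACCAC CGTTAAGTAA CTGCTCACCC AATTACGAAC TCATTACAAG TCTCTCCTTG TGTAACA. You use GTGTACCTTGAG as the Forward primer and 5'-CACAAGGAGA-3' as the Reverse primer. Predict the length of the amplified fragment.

94 bp

Forward primer GTGTACCTTGAG is found on the top strand at positions 29–40.
The reverse primer's reverse complement is TCTCCTTGTG, which matches the template at positions 113–122.
Product length = (reverse-primer end) − (forward-primer start) + 1 = 122 − 29 + 1 = 94 bp.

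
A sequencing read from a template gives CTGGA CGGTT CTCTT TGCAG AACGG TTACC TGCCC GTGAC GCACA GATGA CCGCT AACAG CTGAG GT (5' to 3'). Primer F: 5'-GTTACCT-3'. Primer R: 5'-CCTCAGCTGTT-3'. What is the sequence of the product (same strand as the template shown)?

Forward primer GTTACCT is found on the top strand at positions 25–31.
Reverse complement of the reverse primer: AACAGCTGAGG. This occurs on the top strand at positions 56–66.
The product is the template from position 25 through 66 (42 bp).

5'-GTTACCTGCCCGTGACGCACAGATGACCGCTAACAGCTGAGG-3'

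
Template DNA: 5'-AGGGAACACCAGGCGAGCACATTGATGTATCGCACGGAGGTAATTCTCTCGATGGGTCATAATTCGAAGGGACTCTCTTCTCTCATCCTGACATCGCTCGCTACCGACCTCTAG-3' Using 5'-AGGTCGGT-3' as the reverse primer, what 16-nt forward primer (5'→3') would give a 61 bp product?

5'-CGATGGGTCATAATTC-3'

The reverse primer's reverse complement ACCGACCT matches the template at positions 103–110, so the product ends at position 110.
A 61 bp product then starts at position 110 − 61 + 1 = 50.
The forward primer is identical to the top strand there: CGATGGGTCATAATTC.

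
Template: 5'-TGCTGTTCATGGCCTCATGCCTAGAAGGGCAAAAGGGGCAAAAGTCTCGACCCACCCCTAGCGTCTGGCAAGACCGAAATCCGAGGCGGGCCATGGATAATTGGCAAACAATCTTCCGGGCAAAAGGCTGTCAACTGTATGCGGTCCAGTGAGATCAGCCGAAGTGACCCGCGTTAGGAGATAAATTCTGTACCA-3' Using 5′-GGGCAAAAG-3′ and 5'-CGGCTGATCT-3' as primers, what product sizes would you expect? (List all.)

135 bp, 126 bp, 44 bp

The forward primer GGGCAAAAG matches the top strand at positions 27–35, 36–44, 118–126.
The reverse primer's reverse complement is AGATCAGCCG, matching at positions 152–161.
Each forward site pairs with the reverse site to give a product ending at position 161: sizes 135, 126, 44 bp.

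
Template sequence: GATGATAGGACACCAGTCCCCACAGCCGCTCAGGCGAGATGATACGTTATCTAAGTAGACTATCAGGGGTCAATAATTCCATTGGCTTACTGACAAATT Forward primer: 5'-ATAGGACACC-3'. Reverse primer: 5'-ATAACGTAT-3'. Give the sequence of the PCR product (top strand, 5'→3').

Scanning the template, ATAGGACACC occurs at positions 5–14; this primer anneals to the bottom strand there with its 3' end pointing downstream.
Taking the reverse complement of ATAACGTAT gives ATACGTTAT, found at positions 42–50 on the template; the primer anneals here to the top strand with its 3' end pointing upstream.
The product is the template from position 5 through 50 (46 bp).

5'-ATAGGACACCAGTCCCCACAGCCGCTCAGGCGAGATGATACGTTAT-3'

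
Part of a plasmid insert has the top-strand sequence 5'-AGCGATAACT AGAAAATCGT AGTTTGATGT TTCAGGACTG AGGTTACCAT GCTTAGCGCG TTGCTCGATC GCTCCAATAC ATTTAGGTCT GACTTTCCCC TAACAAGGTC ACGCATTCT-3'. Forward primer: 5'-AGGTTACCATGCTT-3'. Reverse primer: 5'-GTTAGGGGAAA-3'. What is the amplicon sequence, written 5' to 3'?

5'-AGGTTACCATGCTTAGCGCGTTGCTCGATCGCTCCAATACATTTAGGTCTGACTTTCCCCTAAC-3'

The forward primer matches the template at positions 41–54.
Reverse complement of the reverse primer: TTTCCCCTAAC. This occurs on the top strand at positions 94–104.
The product is the template from position 41 through 104 (64 bp).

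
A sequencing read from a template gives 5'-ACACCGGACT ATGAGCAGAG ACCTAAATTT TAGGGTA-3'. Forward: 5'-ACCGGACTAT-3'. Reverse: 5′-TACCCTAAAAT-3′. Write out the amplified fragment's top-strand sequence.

5'-ACCGGACTATGAGCAGAGACCTAAATTTTAGGGTA-3'

The forward primer matches the template at positions 3–12.
Taking the reverse complement of TACCCTAAAAT gives ATTTTAGGGTA, found at positions 27–37 on the template; the primer anneals here to the top strand with its 3' end pointing upstream.
The product is the template from position 3 through 37 (35 bp).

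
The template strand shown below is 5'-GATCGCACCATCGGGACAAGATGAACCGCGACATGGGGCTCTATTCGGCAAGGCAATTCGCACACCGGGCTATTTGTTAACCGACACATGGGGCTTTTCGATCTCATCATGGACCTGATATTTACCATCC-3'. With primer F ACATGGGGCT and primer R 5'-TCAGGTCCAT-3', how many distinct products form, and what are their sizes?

Two products: 88 bp, 33 bp

The forward primer ACATGGGGCT matches the top strand at positions 31–40, 86–95.
The reverse primer's reverse complement is ATGGACCTGA, matching at positions 109–118.
Each forward site pairs with the reverse site to give a product ending at position 118: sizes 88, 33 bp.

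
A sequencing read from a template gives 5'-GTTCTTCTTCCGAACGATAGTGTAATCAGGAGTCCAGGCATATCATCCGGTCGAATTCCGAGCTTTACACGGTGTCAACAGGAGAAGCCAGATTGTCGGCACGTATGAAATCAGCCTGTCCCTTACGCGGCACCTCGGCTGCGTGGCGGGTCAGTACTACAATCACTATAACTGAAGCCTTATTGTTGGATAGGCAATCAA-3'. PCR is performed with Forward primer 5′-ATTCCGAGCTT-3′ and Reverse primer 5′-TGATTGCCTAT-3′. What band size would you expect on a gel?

146 bp

Scanning the template, ATTCCGAGCTT occurs at positions 55–65; this primer anneals to the bottom strand there with its 3' end pointing downstream.
Taking the reverse complement of TGATTGCCTAT gives ATAGGCAATCA, found at positions 190–200 on the template; the primer anneals here to the top strand with its 3' end pointing upstream.
The product runs from position 55 to position 200, so its length is 200 − 55 + 1 = 146 bp.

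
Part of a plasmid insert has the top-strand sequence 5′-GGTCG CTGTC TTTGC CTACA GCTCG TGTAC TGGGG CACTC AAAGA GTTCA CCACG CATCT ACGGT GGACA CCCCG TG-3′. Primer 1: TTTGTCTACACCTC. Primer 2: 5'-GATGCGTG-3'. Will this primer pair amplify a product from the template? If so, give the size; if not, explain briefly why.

No product — primer 1 has no binding site in the template.

Primer 1 (TTTGTCTACACCTC) does not match the top strand, and its reverse complement GAGGTGTAGACAAA does not match either.
With no annealing site for primer 1, no amplification occurs.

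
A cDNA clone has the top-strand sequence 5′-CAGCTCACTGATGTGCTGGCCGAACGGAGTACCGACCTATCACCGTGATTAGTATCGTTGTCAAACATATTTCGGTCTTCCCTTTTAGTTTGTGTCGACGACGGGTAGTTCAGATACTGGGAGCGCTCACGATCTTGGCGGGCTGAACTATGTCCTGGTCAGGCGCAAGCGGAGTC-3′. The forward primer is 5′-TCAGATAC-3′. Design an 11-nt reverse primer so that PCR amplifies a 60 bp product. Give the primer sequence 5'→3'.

The forward primer binds at positions 110–117, so a 60 bp product ends at position 110 + 60 − 1 = 169.
The reverse primer anneals to the top strand over positions 159–169, i.e. to TCAGGCGCAAG.
Its sequence written 5'→3' is the reverse complement: CTTGCGCCTGA.

5'-CTTGCGCCTGA-3'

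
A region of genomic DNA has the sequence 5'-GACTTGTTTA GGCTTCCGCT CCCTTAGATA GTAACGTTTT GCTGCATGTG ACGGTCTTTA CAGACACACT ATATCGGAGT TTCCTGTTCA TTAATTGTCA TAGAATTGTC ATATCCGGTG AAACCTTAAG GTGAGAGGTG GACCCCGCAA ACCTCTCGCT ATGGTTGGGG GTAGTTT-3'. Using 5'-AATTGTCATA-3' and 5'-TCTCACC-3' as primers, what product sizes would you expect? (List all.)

44 bp, 33 bp

The forward primer AATTGTCATA matches the top strand at positions 93–102, 104–113.
The reverse primer's reverse complement is GGTGAGA, matching at positions 130–136.
Each forward site pairs with the reverse site to give a product ending at position 136: sizes 44, 33 bp.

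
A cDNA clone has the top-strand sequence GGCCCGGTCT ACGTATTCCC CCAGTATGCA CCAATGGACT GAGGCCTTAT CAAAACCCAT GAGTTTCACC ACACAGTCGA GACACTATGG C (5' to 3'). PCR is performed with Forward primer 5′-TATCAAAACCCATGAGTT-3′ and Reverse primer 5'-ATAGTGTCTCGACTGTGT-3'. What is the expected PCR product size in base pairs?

The forward primer matches the template at positions 48–65.
The reverse primer's reverse complement is ACACAGTCGAGACACTAT, which matches the template at positions 71–88.
Product length = (reverse-primer end) − (forward-primer start) + 1 = 88 − 48 + 1 = 41 bp.

41 bp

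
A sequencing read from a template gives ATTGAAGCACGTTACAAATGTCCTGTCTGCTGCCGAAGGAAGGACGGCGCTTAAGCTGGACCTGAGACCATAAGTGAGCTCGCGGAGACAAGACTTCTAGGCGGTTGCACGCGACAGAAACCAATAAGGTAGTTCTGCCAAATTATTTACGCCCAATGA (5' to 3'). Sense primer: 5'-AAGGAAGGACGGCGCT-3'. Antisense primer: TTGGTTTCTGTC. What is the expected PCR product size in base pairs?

Scanning the template, AAGGAAGGACGGCGCT occurs at positions 36–51; this primer anneals to the bottom strand there with its 3' end pointing downstream.
Reverse complement of the reverse primer: GACAGAAACCAA. This occurs on the top strand at positions 113–124.
The product runs from position 36 to position 124, so its length is 124 − 36 + 1 = 89 bp.

89 bp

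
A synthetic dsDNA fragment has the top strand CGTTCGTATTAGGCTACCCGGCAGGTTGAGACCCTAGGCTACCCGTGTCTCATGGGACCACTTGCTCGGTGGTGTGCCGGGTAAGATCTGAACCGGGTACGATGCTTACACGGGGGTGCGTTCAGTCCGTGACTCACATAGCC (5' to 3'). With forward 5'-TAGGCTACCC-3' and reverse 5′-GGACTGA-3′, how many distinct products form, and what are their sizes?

Two products: 119 bp, 94 bp

The forward primer TAGGCTACCC matches the top strand at positions 10–19, 35–44.
The reverse primer's reverse complement is TCAGTCC, matching at positions 122–128.
Each forward site pairs with the reverse site to give a product ending at position 128: sizes 119, 94 bp.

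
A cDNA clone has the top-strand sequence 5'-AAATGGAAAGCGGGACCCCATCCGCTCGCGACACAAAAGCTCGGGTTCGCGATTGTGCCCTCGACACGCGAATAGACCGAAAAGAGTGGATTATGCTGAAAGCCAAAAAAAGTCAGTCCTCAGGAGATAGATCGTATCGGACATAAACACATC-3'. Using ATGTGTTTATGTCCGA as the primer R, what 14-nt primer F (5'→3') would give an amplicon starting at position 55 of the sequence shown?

The reverse primer's reverse complement TCGGACATAAACACAT matches the template at positions 137–152; the product starts at position 55.
The forward primer is identical to the top strand over positions 55–68: GTGCCCTCGACACG.

5'-GTGCCCTCGACACG-3'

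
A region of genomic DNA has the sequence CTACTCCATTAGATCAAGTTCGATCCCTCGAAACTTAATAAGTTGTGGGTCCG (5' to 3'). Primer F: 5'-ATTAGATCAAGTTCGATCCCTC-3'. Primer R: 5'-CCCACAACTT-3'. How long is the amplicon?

42 bp

The forward primer matches the template at positions 8–29.
The reverse primer's reverse complement is AAGTTGTGGG, which matches the template at positions 40–49.
Amplicon spans positions 8–49: 42 bp.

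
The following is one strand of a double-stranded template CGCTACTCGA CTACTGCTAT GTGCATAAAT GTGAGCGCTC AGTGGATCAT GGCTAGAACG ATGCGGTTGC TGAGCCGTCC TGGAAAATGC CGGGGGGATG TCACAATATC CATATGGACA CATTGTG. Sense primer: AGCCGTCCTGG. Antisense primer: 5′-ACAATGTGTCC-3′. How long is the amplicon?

54 bp

Scanning the template, AGCCGTCCTGG occurs at positions 73–83; this primer anneals to the bottom strand there with its 3' end pointing downstream.
Taking the reverse complement of ACAATGTGTCC gives GGACACATTGT, found at positions 116–126 on the template; the primer anneals here to the top strand with its 3' end pointing upstream.
Amplicon spans positions 73–126: 54 bp.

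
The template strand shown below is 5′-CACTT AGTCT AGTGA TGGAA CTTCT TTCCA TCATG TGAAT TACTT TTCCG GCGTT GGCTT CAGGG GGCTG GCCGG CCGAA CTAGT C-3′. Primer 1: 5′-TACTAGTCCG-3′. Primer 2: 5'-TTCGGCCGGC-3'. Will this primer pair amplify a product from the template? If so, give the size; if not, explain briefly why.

No product — primer 1 has no binding site in the template.

Primer 1 (TACTAGTCCG) does not match the top strand, and its reverse complement CGGACTAGTA does not match either.
With no annealing site for primer 1, no amplification occurs.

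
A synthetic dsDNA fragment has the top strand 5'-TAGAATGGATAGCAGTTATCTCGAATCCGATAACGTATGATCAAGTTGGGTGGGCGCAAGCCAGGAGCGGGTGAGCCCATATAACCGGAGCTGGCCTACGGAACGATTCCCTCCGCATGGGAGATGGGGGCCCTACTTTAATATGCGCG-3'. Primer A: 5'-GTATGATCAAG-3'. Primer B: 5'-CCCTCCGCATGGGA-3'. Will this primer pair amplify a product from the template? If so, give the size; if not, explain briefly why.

Primer A (GTATGATCAAG) matches the top strand at positions 35–45 (3' end points downstream).
Primer B (CCCTCCGCATGGGA) also matches the top strand directly, at positions 109–122 — its reverse complement TCCCATGCGGAGGG is not present.
Both primers anneal to the bottom strand with 3' ends pointing the same way, so neither can prime synthesis back toward the other.

No product — both primers anneal to the same strand and extend in the same direction.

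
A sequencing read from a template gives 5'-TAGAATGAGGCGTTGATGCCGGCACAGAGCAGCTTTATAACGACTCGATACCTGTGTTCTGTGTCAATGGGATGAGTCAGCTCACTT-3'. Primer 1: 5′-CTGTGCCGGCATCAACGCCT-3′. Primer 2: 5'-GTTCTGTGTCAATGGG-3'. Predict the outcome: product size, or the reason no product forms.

Primer 1 (CTGTGCCGGCATCAACGCCT) has reverse complement AGGCGTTGATGCCGGCACAG, which matches the top strand at positions 8–27; primer 1 anneals to the top strand there with its 3' end pointing upstream toward position 8.
Primer 2 (GTTCTGTGTCAATGGG) matches the top strand directly at positions 56–71; it anneals to the bottom strand with its 3' end pointing downstream toward position 71.
The 3' ends diverge (primer 1 extends toward position 1, primer 2 toward position 87), so the primers never converge on a shared product.

No product — the primers' 3' ends point away from each other.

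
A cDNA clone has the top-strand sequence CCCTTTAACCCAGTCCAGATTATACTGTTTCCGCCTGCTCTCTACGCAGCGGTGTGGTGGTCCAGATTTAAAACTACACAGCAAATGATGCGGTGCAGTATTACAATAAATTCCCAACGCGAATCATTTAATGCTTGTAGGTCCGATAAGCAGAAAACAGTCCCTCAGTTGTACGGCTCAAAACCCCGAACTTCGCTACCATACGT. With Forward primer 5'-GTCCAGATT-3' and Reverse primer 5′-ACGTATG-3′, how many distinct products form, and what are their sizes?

Two products: 194 bp, 147 bp

The forward primer GTCCAGATT matches the top strand at positions 13–21, 60–68.
The reverse primer's reverse complement is CATACGT, matching at positions 200–206.
Each forward site pairs with the reverse site to give a product ending at position 206: sizes 194, 147 bp.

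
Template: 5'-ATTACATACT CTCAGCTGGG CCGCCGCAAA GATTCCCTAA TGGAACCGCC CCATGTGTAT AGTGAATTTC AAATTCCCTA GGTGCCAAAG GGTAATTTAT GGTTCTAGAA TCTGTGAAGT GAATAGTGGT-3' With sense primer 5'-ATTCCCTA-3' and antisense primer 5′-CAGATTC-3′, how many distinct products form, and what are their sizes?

Two products: 83 bp, 42 bp

The forward primer ATTCCCTA matches the top strand at positions 32–39, 73–80.
The reverse primer's reverse complement is GAATCTG, matching at positions 108–114.
Each forward site pairs with the reverse site to give a product ending at position 114: sizes 83, 42 bp.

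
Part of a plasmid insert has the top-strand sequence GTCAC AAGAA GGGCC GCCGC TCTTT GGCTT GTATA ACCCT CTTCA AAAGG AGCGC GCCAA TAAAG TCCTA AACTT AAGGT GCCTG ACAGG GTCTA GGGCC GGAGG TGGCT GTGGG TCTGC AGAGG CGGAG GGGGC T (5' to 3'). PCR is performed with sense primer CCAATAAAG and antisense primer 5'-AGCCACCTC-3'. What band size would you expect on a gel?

Scanning the template, CCAATAAAG occurs at positions 57–65; this primer anneals to the bottom strand there with its 3' end pointing downstream.
Taking the reverse complement of AGCCACCTC gives GAGGTGGCT, found at positions 102–110 on the template; the primer anneals here to the top strand with its 3' end pointing upstream.
The product runs from position 57 to position 110, so its length is 110 − 57 + 1 = 54 bp.

54 bp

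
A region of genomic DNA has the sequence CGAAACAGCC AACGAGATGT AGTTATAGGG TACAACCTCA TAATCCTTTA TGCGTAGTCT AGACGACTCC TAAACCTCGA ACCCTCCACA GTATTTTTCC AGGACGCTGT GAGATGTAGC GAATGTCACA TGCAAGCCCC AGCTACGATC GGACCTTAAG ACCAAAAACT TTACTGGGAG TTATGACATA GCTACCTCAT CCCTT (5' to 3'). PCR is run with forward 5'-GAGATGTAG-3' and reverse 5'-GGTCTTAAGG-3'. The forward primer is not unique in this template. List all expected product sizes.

150 bp, 53 bp

The forward primer GAGATGTAG matches the top strand at positions 14–22, 111–119.
The reverse primer's reverse complement is CCTTAAGACC, matching at positions 154–163.
Each forward site pairs with the reverse site to give a product ending at position 163: sizes 150, 53 bp.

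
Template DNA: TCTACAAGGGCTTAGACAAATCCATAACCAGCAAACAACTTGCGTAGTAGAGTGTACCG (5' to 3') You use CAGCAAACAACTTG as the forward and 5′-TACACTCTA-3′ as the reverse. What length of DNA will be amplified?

Scanning the template, CAGCAAACAACTTG occurs at positions 29–42; this primer anneals to the bottom strand there with its 3' end pointing downstream.
The reverse primer's reverse complement is TAGAGTGTA, which matches the template at positions 48–56.
Product length = (reverse-primer end) − (forward-primer start) + 1 = 56 − 29 + 1 = 28 bp.

28 bp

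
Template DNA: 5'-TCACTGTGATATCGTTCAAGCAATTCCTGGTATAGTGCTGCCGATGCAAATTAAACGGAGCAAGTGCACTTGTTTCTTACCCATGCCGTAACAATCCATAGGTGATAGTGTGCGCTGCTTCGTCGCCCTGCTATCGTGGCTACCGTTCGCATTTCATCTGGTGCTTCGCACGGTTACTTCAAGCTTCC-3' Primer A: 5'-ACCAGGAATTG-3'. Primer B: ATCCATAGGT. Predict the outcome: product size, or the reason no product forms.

No product — the primers' 3' ends point away from each other.

Primer A (ACCAGGAATTG) has reverse complement CAATTCCTGGT, which matches the top strand at positions 21–31; primer A anneals to the top strand there with its 3' end pointing upstream toward position 21.
Primer B (ATCCATAGGT) matches the top strand directly at positions 94–103; it anneals to the bottom strand with its 3' end pointing downstream toward position 103.
The 3' ends diverge (primer A extends toward position 1, primer B toward position 188), so the primers never converge on a shared product.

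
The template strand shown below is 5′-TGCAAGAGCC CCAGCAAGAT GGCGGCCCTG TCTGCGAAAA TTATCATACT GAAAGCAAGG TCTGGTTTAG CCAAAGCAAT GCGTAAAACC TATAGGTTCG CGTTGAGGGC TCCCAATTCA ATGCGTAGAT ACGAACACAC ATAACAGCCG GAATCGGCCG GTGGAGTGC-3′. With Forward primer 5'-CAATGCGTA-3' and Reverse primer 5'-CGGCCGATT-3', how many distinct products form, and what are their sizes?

The forward primer CAATGCGTA matches the top strand at positions 77–85, 119–127.
The reverse primer's reverse complement is AATCGGCCG, matching at positions 152–160.
Each forward site pairs with the reverse site to give a product ending at position 160: sizes 84, 42 bp.

Two products: 84 bp, 42 bp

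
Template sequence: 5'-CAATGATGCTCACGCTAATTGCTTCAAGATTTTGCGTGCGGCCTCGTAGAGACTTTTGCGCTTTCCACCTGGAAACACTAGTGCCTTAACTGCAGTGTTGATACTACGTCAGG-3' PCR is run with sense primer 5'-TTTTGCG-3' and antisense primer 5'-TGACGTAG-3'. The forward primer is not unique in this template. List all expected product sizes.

The forward primer TTTTGCG matches the top strand at positions 30–36, 54–60.
The reverse primer's reverse complement is CTACGTCA, matching at positions 104–111.
Each forward site pairs with the reverse site to give a product ending at position 111: sizes 82, 58 bp.

82 bp, 58 bp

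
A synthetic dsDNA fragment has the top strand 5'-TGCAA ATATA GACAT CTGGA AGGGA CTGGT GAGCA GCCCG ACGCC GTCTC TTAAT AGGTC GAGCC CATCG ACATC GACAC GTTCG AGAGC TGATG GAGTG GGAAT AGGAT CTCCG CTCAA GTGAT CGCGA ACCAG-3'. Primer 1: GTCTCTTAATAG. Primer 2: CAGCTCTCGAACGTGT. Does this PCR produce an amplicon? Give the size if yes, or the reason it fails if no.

Primer 1 (GTCTCTTAATAG) matches the top strand at positions 46–57; it acts as a forward primer.
Primer 2's reverse complement is ACACGTTCGAGAGCTG, matching the top strand at positions 77–92; it acts as a reverse primer.
The 3' ends face each other across positions 46–92, giving a 47 bp product.

Yes — a 47 bp product.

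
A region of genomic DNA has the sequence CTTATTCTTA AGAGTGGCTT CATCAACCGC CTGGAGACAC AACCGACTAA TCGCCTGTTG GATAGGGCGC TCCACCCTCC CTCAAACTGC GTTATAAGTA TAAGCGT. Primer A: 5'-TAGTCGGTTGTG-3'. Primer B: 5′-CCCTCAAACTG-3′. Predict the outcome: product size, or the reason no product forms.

No product — the primers' 3' ends point away from each other.

Primer A (TAGTCGGTTGTG) has reverse complement CACAACCGACTA, which matches the top strand at positions 38–49; primer A anneals to the top strand there with its 3' end pointing upstream toward position 38.
Primer B (CCCTCAAACTG) matches the top strand directly at positions 79–89; it anneals to the bottom strand with its 3' end pointing downstream toward position 89.
The 3' ends diverge (primer A extends toward position 1, primer B toward position 107), so the primers never converge on a shared product.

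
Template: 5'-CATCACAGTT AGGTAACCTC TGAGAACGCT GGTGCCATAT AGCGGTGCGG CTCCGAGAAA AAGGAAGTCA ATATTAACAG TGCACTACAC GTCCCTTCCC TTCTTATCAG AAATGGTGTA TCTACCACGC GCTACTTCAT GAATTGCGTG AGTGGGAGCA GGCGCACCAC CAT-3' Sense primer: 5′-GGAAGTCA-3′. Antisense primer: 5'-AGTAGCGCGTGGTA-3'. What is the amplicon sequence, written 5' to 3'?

5'-GGAAGTCAATATTAACAGTGCACTACACGTCCCTTCCCTTCTTATCAGAAATGGTGTATCTACCACGCGCTACT-3'

Scanning the template, GGAAGTCA occurs at positions 63–70; this primer anneals to the bottom strand there with its 3' end pointing downstream.
Reverse complement of the reverse primer: TACCACGCGCTACT. This occurs on the top strand at positions 123–136.
The product is the template from position 63 through 136 (74 bp).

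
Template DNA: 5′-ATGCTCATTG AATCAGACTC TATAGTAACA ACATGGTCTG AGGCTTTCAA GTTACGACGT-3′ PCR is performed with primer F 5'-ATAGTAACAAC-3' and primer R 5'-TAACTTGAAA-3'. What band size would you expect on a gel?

Forward primer ATAGTAACAAC is found on the top strand at positions 22–32.
Taking the reverse complement of TAACTTGAAA gives TTTCAAGTTA, found at positions 45–54 on the template; the primer anneals here to the top strand with its 3' end pointing upstream.
Amplicon spans positions 22–54: 33 bp.

33 bp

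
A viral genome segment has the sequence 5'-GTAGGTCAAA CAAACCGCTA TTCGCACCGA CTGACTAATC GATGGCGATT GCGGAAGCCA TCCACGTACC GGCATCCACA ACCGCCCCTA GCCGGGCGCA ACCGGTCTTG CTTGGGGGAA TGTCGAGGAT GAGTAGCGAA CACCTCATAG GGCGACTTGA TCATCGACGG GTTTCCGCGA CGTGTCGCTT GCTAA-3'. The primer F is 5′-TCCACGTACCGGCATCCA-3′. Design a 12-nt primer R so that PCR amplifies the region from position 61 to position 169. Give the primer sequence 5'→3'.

The product's 3' end on the top strand is position 169.
The reverse primer anneals to the top strand over positions 158–169, i.e. to TGATCATCGACG.
Its sequence written 5'→3' is the reverse complement: CGTCGATGATCA.

5'-CGTCGATGATCA-3'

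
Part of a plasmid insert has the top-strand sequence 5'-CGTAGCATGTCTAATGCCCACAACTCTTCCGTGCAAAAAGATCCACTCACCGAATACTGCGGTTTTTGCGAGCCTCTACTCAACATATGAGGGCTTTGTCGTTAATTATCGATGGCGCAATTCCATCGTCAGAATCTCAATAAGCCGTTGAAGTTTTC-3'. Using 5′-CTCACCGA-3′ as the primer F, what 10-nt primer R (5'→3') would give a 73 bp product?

5'-GCGCCATCGA-3'

The forward primer binds at positions 46–53, so a 73 bp product ends at position 46 + 73 − 1 = 118.
The reverse primer anneals to the top strand over positions 109–118, i.e. to TCGATGGCGC.
Its sequence written 5'→3' is the reverse complement: GCGCCATCGA.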